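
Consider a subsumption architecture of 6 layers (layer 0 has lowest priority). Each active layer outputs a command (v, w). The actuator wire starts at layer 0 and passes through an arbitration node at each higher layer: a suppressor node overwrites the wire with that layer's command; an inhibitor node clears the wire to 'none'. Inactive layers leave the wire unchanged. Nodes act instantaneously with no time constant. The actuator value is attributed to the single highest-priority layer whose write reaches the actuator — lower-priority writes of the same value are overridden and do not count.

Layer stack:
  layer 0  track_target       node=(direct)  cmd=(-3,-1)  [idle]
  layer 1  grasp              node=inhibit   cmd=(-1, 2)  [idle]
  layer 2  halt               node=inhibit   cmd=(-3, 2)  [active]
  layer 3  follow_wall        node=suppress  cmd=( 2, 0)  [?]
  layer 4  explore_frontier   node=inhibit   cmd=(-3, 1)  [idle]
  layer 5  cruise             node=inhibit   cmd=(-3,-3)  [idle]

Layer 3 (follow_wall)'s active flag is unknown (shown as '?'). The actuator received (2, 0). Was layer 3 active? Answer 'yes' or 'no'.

yes

If layer 3 is active=yes:
  actuator would be (2, 0)
If layer 3 is active=no:
  actuator would be none
Observed (2, 0), so layer 3 was active.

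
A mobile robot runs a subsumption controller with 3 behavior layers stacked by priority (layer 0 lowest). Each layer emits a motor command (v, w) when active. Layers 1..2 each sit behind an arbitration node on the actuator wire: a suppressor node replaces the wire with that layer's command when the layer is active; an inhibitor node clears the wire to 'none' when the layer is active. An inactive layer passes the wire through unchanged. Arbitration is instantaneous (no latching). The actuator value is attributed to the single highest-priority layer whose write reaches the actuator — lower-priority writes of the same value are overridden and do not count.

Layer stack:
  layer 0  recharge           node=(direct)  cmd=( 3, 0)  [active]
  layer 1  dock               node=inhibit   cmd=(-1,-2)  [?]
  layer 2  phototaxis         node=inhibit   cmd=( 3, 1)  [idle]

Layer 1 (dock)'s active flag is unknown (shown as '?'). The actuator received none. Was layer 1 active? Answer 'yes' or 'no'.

yes

If layer 1 is active=yes:
  actuator would be none
If layer 1 is active=no:
  actuator would be (3, 0)
Observed none, so layer 1 was active.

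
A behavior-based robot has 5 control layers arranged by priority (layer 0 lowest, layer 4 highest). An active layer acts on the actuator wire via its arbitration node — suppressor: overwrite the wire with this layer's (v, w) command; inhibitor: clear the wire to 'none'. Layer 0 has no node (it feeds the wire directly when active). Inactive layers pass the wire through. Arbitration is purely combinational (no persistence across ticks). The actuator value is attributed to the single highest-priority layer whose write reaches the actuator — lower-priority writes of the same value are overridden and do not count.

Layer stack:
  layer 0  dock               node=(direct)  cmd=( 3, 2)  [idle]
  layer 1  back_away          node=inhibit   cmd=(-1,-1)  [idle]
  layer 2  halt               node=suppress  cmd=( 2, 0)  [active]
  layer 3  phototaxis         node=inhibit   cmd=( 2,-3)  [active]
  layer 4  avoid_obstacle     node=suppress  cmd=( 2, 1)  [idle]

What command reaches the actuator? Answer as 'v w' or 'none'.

[0] dock off; wire := none
[1] back_away off; pass none
[2] halt on (suppress); wire := (2, 0)
[3] phototaxis on (inhibit); wire := none
[4] avoid_obstacle off; pass none
output none

none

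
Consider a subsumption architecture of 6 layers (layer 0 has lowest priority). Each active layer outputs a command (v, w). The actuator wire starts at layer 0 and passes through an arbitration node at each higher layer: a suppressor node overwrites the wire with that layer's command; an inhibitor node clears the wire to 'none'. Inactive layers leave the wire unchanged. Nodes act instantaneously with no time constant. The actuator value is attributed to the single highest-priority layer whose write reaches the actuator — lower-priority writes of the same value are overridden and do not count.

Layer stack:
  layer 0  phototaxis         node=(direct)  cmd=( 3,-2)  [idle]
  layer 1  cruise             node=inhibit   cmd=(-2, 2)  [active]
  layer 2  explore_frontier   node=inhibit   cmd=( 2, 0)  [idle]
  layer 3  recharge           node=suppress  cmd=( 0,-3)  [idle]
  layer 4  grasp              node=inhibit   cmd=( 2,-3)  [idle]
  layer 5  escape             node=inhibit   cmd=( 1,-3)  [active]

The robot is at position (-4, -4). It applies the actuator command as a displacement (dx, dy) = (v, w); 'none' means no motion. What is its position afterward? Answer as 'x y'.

-4 -4

layer 0 (phototaxis) idle — none
layer 1 (cruise) active — inhibits: none
layer 2 (explore_frontier) idle — unchanged: none
layer 3 (recharge) idle — unchanged: none
layer 4 (grasp) idle — unchanged: none
layer 5 (escape) active — inhibits: none
→ actuator none
position: (-4, -4) + none = (-4, -4)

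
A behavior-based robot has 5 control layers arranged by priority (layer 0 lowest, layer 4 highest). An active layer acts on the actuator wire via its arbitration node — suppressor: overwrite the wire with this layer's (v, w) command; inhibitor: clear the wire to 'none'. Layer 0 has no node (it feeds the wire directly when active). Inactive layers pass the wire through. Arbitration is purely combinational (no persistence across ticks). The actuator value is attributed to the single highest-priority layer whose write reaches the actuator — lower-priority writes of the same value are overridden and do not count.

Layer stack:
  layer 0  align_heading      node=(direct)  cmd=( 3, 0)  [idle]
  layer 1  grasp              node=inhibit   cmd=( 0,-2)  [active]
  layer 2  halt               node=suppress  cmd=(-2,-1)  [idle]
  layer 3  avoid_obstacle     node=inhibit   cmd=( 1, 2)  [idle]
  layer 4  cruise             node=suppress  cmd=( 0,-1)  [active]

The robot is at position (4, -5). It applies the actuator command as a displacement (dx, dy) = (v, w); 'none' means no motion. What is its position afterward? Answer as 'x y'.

4 -6

[0] align_heading off; wire := none
[1] grasp on (inhibit); wire := none
[2] halt off; pass none
[3] avoid_obstacle off; pass none
[4] cruise on (suppress); wire := (0, -1)
output (0, -1)
position: (4, -5) + (0, -1) = (4, -6)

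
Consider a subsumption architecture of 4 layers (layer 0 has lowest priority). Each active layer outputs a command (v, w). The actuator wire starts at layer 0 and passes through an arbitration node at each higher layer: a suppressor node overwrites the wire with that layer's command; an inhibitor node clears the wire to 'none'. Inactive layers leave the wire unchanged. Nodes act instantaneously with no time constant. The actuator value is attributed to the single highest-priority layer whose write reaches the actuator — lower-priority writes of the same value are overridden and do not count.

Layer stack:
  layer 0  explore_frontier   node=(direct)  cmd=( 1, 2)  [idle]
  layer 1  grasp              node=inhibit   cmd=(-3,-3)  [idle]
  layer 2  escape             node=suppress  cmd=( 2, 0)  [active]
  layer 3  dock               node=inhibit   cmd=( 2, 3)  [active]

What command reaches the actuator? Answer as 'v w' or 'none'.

none

layer 0 (explore_frontier) idle — none
layer 1 (grasp) idle — unchanged: none
layer 2 (escape) active — suppresses: (2, 0)
layer 3 (dock) active — inhibits: none
→ actuator none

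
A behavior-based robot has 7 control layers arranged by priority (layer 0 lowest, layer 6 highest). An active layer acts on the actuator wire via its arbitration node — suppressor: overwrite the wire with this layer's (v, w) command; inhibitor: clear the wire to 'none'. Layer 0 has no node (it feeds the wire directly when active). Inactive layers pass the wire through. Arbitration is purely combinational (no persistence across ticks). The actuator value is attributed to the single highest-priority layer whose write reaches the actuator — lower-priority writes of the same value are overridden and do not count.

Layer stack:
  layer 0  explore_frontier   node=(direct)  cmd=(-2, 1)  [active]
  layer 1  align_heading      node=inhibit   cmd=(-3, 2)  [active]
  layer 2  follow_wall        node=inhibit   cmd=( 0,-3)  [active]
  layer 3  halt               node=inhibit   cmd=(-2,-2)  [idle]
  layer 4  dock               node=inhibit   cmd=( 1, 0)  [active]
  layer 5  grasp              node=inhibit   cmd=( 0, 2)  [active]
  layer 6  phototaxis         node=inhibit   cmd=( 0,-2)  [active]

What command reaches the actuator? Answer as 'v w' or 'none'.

none

[0] explore_frontier on; wire := (-2, 1)
[1] align_heading on (inhibit); wire := none
[2] follow_wall on (inhibit); wire := none
[3] halt off; pass none
[4] dock on (inhibit); wire := none
[5] grasp on (inhibit); wire := none
[6] phototaxis on (inhibit); wire := none
output none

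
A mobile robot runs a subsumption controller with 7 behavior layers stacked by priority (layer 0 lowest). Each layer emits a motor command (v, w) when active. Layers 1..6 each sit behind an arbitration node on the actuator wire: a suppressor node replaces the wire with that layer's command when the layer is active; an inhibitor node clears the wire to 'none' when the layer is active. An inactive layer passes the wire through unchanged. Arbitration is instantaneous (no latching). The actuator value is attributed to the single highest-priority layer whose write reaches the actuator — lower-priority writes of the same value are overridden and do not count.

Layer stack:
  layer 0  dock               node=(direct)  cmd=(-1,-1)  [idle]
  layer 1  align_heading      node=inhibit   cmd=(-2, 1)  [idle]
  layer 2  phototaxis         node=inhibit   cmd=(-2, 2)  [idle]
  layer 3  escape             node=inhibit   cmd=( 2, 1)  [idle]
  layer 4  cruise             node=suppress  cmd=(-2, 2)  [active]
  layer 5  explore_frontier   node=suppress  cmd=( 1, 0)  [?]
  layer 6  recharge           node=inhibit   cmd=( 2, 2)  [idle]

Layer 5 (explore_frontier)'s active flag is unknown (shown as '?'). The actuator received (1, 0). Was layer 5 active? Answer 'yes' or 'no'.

yes

If layer 5 is active=yes:
  actuator would be (1, 0)
If layer 5 is active=no:
  actuator would be (-2, 2)
Observed (1, 0), so layer 5 was active.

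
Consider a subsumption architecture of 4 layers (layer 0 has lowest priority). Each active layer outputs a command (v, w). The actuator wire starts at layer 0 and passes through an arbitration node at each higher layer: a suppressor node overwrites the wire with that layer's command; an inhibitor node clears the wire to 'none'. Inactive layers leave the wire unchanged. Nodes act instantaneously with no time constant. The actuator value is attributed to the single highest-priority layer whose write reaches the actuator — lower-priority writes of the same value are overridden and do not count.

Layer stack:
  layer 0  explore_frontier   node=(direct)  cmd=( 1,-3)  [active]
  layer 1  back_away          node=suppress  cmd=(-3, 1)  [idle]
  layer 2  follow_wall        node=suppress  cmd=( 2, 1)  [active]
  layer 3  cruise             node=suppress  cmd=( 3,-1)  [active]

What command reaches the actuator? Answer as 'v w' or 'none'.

3 -1

L0 explore_frontier: active, feeds wire = (1, -3)
L1 back_away: idle → wire stays (1, -3)
L2 follow_wall: active, suppressor → wire = (2, 1)
L3 cruise: active, suppressor → wire = (3, -1)
actuator = (3, -1)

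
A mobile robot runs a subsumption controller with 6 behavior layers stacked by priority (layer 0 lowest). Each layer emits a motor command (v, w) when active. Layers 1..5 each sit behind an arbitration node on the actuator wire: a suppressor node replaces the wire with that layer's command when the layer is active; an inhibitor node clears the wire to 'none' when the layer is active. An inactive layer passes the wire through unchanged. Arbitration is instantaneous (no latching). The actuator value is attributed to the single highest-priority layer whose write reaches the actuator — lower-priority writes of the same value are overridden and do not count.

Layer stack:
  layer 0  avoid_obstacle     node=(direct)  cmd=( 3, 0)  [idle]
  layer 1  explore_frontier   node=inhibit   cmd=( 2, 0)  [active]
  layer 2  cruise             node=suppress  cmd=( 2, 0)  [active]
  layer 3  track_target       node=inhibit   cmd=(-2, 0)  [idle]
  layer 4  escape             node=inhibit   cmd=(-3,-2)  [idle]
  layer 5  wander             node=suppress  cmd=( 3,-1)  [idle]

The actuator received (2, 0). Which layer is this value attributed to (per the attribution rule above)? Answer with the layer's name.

cruise

layer 0 (avoid_obstacle) idle — none
layer 1 (explore_frontier) active — inhibits: none
layer 2 (cruise) active — suppresses: (2, 0)
layer 3 (track_target) idle — unchanged: (2, 0)
layer 4 (escape) idle — unchanged: (2, 0)
layer 5 (wander) idle — unchanged: (2, 0)
→ actuator (2, 0)
last writer: layer 2 = cruise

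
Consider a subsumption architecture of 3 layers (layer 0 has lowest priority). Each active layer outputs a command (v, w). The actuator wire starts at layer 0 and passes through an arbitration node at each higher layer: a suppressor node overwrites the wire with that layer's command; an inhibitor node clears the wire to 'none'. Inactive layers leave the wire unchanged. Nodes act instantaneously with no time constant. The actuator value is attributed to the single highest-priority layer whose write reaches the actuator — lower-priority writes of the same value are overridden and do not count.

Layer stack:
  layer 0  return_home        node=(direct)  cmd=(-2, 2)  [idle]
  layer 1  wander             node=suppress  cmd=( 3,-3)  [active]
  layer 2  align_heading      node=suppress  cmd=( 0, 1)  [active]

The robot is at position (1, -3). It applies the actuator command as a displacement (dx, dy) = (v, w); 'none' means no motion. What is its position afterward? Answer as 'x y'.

layer 0 (return_home) idle — none
layer 1 (wander) active — suppresses: (3, -3)
layer 2 (align_heading) active — suppresses: (0, 1)
→ actuator (0, 1)
position: (1, -3) + (0, 1) = (1, -2)

1 -2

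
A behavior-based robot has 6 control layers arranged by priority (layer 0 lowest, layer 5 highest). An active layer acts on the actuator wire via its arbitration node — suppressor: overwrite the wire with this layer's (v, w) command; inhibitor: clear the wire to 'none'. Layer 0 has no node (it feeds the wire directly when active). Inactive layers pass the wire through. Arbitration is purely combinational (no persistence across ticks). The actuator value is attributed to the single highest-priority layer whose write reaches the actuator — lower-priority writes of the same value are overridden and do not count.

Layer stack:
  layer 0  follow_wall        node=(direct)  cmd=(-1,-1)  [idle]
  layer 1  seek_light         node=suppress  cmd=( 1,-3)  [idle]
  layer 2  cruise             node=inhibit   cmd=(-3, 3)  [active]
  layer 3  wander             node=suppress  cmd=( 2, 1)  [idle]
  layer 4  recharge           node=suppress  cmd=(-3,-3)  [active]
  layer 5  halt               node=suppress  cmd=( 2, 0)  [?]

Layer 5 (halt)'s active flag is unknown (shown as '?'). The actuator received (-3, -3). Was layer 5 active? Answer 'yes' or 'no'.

no

If layer 5 is active=yes:
  actuator would be (2, 0)
If layer 5 is active=no:
  actuator would be (-3, -3)
Observed (-3, -3), so layer 5 was idle.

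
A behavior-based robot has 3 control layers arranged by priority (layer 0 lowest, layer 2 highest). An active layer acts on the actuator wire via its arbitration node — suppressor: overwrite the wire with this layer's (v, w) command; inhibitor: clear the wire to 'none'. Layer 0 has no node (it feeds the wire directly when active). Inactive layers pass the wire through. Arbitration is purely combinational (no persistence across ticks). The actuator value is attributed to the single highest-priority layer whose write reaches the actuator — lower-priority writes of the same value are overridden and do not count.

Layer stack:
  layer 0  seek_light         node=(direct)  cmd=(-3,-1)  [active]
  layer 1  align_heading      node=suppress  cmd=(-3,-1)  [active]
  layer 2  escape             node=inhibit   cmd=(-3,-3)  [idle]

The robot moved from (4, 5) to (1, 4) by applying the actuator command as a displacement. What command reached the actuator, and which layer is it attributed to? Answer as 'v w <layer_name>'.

displacement = (1, 4) − (4, 5) = (-3, -1)
[0] seek_light on; wire := (-3, -1)
[1] align_heading on (suppress); wire := (-3, -1)
[2] escape off; pass (-3, -1)
output (-3, -1) — from layer 1 (align_heading)

-3 -1 align_heading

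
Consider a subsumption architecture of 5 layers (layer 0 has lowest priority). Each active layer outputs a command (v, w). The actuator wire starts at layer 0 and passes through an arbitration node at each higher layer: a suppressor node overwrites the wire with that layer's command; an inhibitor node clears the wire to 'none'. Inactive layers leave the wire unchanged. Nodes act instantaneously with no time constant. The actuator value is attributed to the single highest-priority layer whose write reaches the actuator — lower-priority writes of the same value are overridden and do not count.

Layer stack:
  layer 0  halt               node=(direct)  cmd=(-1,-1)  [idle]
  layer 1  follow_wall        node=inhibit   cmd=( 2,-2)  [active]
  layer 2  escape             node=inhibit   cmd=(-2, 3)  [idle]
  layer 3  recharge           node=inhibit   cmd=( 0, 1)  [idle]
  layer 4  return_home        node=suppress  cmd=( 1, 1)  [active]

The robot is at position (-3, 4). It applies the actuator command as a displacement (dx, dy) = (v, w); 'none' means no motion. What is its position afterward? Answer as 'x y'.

[0] halt off; wire := none
[1] follow_wall on (inhibit); wire := none
[2] escape off; pass none
[3] recharge off; pass none
[4] return_home on (suppress); wire := (1, 1)
output (1, 1)
position: (-3, 4) + (1, 1) = (-2, 5)

-2 5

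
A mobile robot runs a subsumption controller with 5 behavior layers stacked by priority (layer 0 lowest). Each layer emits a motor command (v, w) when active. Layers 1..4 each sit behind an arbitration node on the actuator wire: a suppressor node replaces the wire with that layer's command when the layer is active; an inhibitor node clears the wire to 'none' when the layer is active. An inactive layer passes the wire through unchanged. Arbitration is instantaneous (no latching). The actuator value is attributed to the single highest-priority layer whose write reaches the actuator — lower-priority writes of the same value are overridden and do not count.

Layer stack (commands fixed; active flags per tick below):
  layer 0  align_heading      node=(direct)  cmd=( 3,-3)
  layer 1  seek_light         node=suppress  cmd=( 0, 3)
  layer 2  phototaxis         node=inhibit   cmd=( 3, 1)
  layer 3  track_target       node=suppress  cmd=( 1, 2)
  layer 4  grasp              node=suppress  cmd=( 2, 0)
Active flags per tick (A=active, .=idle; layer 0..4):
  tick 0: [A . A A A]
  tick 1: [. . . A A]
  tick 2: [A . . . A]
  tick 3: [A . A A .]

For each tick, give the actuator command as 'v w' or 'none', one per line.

tick 0:
  L0 align_heading: active, feeds wire = (3, -3)
  L1 seek_light: idle → wire stays (3, -3)
  L2 phototaxis: active, inhibitor → wire = none
  L3 track_target: active, suppressor → wire = (1, 2)
  L4 grasp: active, suppressor → wire = (2, 0)
  actuator = (2, 0)
tick 1:
  L0 align_heading: idle → wire = none
  L1 seek_light: idle → wire stays none
  L2 phototaxis: idle → wire stays none
  L3 track_target: active, suppressor → wire = (1, 2)
  L4 grasp: active, suppressor → wire = (2, 0)
  actuator = (2, 0)
tick 2:
  L0 align_heading: active, feeds wire = (3, -3)
  L1 seek_light: idle → wire stays (3, -3)
  L2 phototaxis: idle → wire stays (3, -3)
  L3 track_target: idle → wire stays (3, -3)
  L4 grasp: active, suppressor → wire = (2, 0)
  actuator = (2, 0)
tick 3:
  L0 align_heading: active, feeds wire = (3, -3)
  L1 seek_light: idle → wire stays (3, -3)
  L2 phototaxis: active, inhibitor → wire = none
  L3 track_target: active, suppressor → wire = (1, 2)
  L4 grasp: idle → wire stays (1, 2)
  actuator = (1, 2)

2 0
2 0
2 0
1 2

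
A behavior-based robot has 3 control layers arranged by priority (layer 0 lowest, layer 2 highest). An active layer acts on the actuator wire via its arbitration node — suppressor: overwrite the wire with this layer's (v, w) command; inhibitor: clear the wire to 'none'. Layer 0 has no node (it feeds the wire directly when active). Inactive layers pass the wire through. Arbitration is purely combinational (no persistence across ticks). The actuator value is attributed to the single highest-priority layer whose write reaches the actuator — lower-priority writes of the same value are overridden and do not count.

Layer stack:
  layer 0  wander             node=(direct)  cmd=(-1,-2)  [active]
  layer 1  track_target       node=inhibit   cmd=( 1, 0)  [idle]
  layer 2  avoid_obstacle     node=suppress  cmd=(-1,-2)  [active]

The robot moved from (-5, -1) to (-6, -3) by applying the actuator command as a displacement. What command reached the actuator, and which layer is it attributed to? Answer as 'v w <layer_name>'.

displacement = (-6, -3) − (-5, -1) = (-1, -2)
[0] wander on; wire := (-1, -2)
[1] track_target off; pass (-1, -2)
[2] avoid_obstacle on (suppress); wire := (-1, -2)
output (-1, -2) — from layer 2 (avoid_obstacle)

-1 -2 avoid_obstacle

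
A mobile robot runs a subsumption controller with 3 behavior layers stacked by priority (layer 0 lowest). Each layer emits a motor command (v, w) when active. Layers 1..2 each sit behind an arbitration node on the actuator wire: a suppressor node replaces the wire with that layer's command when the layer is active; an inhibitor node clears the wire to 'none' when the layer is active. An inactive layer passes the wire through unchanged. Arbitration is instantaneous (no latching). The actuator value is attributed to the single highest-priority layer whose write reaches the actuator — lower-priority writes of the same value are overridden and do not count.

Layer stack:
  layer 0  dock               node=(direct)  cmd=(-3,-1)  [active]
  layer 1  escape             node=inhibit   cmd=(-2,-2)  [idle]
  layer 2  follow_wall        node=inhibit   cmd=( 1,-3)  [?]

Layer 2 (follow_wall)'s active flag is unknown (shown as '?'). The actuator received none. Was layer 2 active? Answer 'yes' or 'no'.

yes

If layer 2 is active=yes:
  actuator would be none
If layer 2 is active=no:
  actuator would be (-3, -1)
Observed none, so layer 2 was active.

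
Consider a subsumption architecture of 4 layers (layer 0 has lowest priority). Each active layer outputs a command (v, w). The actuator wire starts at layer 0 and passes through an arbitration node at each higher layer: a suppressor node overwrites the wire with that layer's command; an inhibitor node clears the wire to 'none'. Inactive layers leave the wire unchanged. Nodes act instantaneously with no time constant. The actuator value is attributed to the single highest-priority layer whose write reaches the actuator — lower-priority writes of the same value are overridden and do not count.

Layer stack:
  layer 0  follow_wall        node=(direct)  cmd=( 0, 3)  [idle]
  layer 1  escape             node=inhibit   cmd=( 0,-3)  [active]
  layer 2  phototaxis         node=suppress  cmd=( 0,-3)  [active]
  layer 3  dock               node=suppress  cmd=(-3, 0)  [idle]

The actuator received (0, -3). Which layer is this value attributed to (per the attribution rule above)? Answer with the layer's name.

layer 0 (follow_wall) idle — none
layer 1 (escape) active — inhibits: none
layer 2 (phototaxis) active — suppresses: (0, -3)
layer 3 (dock) idle — unchanged: (0, -3)
→ actuator (0, -3)
last writer: layer 2 = phototaxis

phototaxis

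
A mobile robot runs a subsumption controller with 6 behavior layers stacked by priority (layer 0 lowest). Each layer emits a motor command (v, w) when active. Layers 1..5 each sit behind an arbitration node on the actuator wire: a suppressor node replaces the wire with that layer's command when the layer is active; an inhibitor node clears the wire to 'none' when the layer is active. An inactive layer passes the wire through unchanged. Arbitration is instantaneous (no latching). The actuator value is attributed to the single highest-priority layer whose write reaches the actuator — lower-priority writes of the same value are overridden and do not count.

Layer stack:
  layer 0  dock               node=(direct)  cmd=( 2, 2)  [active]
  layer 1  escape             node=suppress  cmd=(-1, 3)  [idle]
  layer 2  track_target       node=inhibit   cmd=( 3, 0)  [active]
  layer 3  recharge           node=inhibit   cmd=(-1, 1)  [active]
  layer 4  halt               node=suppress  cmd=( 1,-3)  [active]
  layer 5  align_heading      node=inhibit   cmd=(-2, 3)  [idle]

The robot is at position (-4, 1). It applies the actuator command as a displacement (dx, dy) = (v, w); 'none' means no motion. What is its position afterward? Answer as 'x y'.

-3 -2

L0 dock: active, feeds wire = (2, 2)
L1 escape: idle → wire stays (2, 2)
L2 track_target: active, inhibitor → wire = none
L3 recharge: active, inhibitor → wire = none
L4 halt: active, suppressor → wire = (1, -3)
L5 align_heading: idle → wire stays (1, -3)
actuator = (1, -3)
position: (-4, 1) + (1, -3) = (-3, -2)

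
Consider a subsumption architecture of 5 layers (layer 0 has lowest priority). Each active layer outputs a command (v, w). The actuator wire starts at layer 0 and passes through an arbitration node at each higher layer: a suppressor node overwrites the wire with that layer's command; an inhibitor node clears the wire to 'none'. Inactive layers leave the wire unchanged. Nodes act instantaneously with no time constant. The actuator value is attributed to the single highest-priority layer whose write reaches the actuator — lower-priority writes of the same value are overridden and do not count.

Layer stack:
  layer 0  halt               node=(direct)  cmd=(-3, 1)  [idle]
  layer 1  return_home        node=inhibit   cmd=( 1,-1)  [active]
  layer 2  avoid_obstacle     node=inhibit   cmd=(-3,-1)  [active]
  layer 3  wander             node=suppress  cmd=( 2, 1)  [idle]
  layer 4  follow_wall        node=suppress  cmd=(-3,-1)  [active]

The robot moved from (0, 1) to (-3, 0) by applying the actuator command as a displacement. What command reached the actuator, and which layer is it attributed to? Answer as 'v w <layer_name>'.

displacement = (-3, 0) − (0, 1) = (-3, -1)
[0] halt off; wire := none
[1] return_home on (inhibit); wire := none
[2] avoid_obstacle on (inhibit); wire := none
[3] wander off; pass none
[4] follow_wall on (suppress); wire := (-3, -1)
output (-3, -1) — from layer 4 (follow_wall)

-3 -1 follow_wall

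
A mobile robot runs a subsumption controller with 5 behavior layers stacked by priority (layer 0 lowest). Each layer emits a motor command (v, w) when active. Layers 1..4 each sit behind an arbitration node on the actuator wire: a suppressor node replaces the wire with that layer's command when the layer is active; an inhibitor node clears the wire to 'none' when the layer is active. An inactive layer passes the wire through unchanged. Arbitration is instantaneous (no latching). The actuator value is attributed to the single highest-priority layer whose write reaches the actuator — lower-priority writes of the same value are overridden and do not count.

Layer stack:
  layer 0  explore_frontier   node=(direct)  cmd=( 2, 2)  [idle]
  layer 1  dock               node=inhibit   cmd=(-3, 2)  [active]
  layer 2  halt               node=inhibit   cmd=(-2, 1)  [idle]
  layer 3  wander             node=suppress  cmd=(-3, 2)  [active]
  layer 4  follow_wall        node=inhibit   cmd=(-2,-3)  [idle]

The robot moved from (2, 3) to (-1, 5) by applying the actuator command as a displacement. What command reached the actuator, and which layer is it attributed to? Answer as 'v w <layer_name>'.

-3 2 wander

displacement = (-1, 5) − (2, 3) = (-3, 2)
[0] explore_frontier off; wire := none
[1] dock on (inhibit); wire := none
[2] halt off; pass none
[3] wander on (suppress); wire := (-3, 2)
[4] follow_wall off; pass (-3, 2)
output (-3, 2) — from layer 3 (wander)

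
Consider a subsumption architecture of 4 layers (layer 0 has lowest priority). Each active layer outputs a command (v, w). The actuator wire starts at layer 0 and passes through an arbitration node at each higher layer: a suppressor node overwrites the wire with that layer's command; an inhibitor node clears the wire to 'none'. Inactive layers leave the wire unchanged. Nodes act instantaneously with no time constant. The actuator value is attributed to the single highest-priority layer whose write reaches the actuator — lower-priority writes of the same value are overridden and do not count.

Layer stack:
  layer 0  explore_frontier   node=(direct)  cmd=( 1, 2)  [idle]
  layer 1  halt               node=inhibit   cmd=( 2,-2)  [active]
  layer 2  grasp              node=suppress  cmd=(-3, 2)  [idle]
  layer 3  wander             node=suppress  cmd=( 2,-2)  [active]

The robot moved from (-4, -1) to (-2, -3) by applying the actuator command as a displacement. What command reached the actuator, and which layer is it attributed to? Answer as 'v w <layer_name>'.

2 -2 wander

displacement = (-2, -3) − (-4, -1) = (2, -2)
L0 explore_frontier: idle → wire = none
L1 halt: active, inhibitor → wire = none
L2 grasp: idle → wire stays none
L3 wander: active, suppressor → wire = (2, -2)
actuator = (2, -2) — from layer 3 (wander)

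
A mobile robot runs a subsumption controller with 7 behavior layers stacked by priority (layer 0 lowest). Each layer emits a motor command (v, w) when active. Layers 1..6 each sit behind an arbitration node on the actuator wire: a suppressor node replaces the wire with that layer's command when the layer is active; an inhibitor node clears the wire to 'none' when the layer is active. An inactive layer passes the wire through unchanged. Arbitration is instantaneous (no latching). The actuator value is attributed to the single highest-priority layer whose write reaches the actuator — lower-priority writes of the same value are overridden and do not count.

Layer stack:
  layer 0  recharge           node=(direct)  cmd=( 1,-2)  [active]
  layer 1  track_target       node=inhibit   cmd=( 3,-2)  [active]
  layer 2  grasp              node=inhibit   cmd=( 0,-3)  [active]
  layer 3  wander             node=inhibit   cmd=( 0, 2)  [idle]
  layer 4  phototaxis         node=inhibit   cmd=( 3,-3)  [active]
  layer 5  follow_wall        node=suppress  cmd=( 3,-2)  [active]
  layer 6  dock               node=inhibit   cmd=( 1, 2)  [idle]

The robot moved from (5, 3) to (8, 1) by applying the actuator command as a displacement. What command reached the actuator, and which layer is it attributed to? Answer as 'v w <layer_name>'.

displacement = (8, 1) − (5, 3) = (3, -2)
[0] recharge on; wire := (1, -2)
[1] track_target on (inhibit); wire := none
[2] grasp on (inhibit); wire := none
[3] wander off; pass none
[4] phototaxis on (inhibit); wire := none
[5] follow_wall on (suppress); wire := (3, -2)
[6] dock off; pass (3, -2)
output (3, -2) — from layer 5 (follow_wall)

3 -2 follow_wall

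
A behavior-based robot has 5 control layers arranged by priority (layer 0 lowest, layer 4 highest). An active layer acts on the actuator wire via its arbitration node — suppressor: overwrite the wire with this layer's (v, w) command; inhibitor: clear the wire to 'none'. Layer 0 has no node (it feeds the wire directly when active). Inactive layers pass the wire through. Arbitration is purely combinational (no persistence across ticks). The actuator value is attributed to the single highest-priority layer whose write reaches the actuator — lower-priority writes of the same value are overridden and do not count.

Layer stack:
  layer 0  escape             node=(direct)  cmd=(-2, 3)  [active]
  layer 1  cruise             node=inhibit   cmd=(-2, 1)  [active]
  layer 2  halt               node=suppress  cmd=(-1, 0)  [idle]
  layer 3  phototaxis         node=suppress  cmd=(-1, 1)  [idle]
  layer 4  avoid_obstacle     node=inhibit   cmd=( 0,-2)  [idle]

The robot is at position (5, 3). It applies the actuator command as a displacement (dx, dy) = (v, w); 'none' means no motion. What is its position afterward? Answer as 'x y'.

[0] escape on; wire := (-2, 3)
[1] cruise on (inhibit); wire := none
[2] halt off; pass none
[3] phototaxis off; pass none
[4] avoid_obstacle off; pass none
output none
position: (5, 3) + none = (5, 3)

5 3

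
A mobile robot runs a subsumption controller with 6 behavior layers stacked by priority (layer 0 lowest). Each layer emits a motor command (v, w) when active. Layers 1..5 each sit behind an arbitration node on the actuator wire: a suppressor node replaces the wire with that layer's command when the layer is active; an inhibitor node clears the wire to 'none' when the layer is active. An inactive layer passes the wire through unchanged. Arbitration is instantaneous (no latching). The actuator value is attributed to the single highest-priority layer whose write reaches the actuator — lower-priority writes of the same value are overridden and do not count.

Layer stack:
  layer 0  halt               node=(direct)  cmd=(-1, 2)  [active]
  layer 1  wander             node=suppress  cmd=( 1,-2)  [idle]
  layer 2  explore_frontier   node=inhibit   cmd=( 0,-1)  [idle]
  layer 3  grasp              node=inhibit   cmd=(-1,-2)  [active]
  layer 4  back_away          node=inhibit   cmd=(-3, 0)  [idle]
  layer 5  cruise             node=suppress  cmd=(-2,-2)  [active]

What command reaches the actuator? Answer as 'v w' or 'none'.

-2 -2

layer 0 (halt) active — direct: (-1, 2)
layer 1 (wander) idle — unchanged: (-1, 2)
layer 2 (explore_frontier) idle — unchanged: (-1, 2)
layer 3 (grasp) active — inhibits: none
layer 4 (back_away) idle — unchanged: none
layer 5 (cruise) active — suppresses: (-2, -2)
→ actuator (-2, -2)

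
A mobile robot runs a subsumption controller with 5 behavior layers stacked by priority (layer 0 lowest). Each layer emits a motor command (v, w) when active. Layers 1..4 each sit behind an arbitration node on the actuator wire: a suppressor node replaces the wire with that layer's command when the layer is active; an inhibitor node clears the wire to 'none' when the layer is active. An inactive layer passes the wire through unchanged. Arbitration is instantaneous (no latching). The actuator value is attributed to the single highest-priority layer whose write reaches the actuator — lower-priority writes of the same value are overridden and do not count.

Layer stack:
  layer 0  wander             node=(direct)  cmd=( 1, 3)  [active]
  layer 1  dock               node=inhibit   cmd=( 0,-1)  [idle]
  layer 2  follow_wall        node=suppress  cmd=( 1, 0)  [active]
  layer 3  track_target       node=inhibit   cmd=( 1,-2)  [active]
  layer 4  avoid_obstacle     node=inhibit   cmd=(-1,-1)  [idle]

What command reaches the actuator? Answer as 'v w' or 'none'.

L0 wander: active, feeds wire = (1, 3)
L1 dock: idle → wire stays (1, 3)
L2 follow_wall: active, suppressor → wire = (1, 0)
L3 track_target: active, inhibitor → wire = none
L4 avoid_obstacle: idle → wire stays none
actuator = none

none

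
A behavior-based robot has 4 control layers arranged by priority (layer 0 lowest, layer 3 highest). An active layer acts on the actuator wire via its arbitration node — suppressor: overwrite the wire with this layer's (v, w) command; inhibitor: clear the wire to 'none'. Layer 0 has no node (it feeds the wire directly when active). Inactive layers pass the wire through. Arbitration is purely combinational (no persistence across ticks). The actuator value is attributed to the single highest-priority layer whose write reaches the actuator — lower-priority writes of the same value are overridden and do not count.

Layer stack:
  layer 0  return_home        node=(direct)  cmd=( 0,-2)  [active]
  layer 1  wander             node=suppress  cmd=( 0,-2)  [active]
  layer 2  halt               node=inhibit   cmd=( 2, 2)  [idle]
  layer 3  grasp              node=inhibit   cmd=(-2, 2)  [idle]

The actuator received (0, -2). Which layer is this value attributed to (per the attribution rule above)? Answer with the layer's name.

layer 0 (return_home) active — direct: (0, -2)
layer 1 (wander) active — suppresses: (0, -2)
layer 2 (halt) idle — unchanged: (0, -2)
layer 3 (grasp) idle — unchanged: (0, -2)
→ actuator (0, -2)
last writer: layer 1 = wander

wander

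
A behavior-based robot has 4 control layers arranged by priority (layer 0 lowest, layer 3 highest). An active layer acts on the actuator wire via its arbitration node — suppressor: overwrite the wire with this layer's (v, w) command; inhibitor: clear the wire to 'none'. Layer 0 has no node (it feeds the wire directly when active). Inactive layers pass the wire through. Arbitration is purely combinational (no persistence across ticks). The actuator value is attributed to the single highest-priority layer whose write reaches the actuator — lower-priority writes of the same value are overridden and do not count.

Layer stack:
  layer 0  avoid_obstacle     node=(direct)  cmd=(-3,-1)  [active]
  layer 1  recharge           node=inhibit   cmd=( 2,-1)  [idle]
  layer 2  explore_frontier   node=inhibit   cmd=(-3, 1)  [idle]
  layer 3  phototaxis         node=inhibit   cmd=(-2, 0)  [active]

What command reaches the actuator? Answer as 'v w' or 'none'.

layer 0 (avoid_obstacle) active — direct: (-3, -1)
layer 1 (recharge) idle — unchanged: (-3, -1)
layer 2 (explore_frontier) idle — unchanged: (-3, -1)
layer 3 (phototaxis) active — inhibits: none
→ actuator none

none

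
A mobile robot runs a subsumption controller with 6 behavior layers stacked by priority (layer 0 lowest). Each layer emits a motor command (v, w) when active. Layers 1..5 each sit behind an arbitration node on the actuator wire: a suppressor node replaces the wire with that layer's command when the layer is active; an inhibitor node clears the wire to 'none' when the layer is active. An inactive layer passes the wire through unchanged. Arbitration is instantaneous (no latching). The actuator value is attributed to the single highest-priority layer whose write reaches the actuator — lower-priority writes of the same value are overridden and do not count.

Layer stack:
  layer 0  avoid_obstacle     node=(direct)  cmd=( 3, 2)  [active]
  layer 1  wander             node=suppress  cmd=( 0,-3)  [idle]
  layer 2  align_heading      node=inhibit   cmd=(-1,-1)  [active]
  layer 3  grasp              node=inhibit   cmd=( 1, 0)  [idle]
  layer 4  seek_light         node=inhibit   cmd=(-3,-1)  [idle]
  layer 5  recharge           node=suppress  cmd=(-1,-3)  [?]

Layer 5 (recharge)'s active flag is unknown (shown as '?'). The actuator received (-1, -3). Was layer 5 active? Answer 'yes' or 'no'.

If layer 5 is active=yes:
  actuator would be (-1, -3)
If layer 5 is active=no:
  actuator would be none
Observed (-1, -3), so layer 5 was active.

yes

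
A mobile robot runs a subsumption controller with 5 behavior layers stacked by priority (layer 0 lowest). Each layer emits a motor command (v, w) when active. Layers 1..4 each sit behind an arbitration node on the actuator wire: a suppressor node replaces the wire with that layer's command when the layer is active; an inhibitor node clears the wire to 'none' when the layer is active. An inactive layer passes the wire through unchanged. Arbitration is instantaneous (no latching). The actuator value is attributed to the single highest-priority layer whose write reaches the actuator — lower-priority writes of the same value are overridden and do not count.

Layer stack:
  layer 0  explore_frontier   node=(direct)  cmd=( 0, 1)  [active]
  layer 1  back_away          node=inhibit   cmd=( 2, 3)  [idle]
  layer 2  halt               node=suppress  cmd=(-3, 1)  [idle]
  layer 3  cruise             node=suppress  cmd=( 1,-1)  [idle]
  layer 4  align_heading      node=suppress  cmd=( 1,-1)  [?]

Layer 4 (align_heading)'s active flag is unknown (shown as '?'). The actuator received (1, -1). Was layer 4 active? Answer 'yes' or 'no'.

yes

If layer 4 is active=yes:
  actuator would be (1, -1)
If layer 4 is active=no:
  actuator would be (0, 1)
Observed (1, -1), so layer 4 was active.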